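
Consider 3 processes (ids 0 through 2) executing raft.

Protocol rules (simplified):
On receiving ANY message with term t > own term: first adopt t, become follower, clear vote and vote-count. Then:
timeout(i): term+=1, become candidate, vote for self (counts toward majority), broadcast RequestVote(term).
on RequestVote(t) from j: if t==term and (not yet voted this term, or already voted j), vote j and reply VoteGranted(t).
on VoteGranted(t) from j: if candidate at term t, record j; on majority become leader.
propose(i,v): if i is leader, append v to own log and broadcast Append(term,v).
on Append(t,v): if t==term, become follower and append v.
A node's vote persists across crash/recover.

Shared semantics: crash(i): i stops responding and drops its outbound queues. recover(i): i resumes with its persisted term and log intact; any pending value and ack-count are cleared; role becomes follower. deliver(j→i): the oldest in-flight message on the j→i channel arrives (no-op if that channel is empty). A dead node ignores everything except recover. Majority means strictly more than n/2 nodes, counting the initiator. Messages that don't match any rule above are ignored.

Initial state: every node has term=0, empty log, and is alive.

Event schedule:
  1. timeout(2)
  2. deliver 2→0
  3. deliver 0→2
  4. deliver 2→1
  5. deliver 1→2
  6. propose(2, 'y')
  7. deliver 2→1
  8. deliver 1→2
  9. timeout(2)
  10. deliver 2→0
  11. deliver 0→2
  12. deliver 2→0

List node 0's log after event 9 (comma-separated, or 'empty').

empty

after 1 — timeout(2): n2:cand/t1/[-]
after 2 — deliver 2→0: n0:foll/t1/[-]
after 3 — deliver 0→2: n2:lead/t1/[-]
after 4 — deliver 2→1: n1:foll/t1/[-]
after 5 — deliver 1→2: ·
after 6 — propose(2,'y'): n2:lead/t1/[y]
after 7 — deliver 2→1: n1:foll/t1/[y]
after 8 — deliver 1→2: ·
after 9 — timeout(2): n2:cand/t2/[y]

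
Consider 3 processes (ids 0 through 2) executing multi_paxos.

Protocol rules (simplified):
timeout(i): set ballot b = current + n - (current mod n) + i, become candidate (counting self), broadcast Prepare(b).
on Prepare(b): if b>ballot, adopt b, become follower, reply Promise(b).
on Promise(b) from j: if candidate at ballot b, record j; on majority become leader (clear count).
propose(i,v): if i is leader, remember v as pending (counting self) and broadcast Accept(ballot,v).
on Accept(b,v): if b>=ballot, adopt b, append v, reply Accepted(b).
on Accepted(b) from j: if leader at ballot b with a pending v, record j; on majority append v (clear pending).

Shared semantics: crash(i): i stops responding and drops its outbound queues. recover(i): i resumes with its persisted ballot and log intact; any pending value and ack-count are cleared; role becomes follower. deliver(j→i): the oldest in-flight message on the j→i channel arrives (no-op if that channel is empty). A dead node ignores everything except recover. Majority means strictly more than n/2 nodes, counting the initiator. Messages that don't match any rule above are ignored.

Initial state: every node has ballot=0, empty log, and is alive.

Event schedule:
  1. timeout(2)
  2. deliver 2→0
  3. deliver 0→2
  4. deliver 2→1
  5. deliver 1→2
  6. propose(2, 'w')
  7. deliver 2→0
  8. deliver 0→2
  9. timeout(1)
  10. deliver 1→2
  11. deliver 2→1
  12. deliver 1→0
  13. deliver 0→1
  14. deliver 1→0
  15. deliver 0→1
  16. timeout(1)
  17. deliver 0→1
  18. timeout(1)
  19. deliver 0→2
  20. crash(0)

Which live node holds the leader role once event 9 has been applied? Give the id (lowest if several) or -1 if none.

2

e1 timeout(2): 2[cand,b=5,-]
e2 deliver 2→0: 0[foll,b=5,-]
e3 deliver 0→2: 2[lead,b=5,-]
e4 deliver 2→1: 1[foll,b=5,-]
e5 deliver 1→2: ·
e6 propose(2,'w'): ·
e7 deliver 2→0: 0[foll,b=5,w]
e8 deliver 0→2: 2[lead,b=5,w]
e9 timeout(1): 1[cand,b=7,-]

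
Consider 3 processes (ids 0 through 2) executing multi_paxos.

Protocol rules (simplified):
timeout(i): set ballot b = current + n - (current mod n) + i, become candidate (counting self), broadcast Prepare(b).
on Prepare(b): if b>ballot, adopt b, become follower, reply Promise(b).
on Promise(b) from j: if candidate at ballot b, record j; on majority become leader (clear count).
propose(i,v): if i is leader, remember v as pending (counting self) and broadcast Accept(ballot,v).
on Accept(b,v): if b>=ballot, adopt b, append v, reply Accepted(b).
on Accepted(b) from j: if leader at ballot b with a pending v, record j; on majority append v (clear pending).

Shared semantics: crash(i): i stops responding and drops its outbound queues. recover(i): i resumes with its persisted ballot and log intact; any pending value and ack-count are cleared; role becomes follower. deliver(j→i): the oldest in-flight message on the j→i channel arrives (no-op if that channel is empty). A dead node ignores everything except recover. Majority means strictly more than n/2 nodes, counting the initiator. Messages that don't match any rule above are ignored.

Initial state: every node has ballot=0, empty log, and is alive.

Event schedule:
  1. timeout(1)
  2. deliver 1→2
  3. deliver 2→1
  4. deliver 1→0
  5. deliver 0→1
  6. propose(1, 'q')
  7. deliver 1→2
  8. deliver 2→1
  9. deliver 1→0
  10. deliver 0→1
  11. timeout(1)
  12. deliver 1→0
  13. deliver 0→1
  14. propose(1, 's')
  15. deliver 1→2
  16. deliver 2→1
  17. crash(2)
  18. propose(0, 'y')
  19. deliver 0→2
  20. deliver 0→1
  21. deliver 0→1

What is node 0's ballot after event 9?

4

e1 timeout(1): 1[cand,b=4,-]
e2 deliver 1→2: 2[foll,b=4,-]
e3 deliver 2→1: 1[lead,b=4,-]
e4 deliver 1→0: 0[foll,b=4,-]
e5 deliver 0→1: ·
e6 propose(1,'q'): ·
e7 deliver 1→2: 2[foll,b=4,q]
e8 deliver 2→1: 1[lead,b=4,q]
e9 deliver 1→0: 0[foll,b=4,q]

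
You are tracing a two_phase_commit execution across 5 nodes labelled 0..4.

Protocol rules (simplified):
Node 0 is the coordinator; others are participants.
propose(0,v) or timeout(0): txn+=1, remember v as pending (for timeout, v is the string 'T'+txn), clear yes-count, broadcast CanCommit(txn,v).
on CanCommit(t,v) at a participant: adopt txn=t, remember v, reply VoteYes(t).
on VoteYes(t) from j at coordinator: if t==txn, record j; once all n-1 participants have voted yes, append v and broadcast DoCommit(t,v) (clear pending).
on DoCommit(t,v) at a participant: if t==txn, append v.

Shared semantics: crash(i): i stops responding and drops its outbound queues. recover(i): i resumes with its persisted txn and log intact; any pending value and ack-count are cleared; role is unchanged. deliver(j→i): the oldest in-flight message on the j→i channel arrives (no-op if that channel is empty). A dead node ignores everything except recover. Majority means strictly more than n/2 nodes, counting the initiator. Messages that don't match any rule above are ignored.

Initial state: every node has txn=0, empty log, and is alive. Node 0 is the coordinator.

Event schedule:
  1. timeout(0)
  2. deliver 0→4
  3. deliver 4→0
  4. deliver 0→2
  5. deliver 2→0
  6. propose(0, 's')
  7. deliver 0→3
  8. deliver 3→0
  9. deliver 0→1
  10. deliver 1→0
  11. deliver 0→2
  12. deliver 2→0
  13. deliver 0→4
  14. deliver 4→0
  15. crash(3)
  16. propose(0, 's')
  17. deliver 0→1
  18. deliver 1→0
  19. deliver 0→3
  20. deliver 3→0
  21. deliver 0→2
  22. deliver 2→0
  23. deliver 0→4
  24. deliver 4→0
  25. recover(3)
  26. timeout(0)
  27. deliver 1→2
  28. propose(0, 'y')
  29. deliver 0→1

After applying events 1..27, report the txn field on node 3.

e1 timeout(0): 0[coor,t=1,-]
e2 deliver 0→4: 4[part,t=1,-]
e3 deliver 4→0: ·
e4 deliver 0→2: 2[part,t=1,-]
e5 deliver 2→0: ·
e6 propose(0,'s'): 0[coor,t=2,-]
e7 deliver 0→3: 3[part,t=1,-]
e8 deliver 3→0: ·
e9 deliver 0→1: 1[part,t=1,-]
e10 deliver 1→0: ·
e11 deliver 0→2: 2[part,t=2,-]
e12 deliver 2→0: ·
e13 deliver 0→4: 4[part,t=2,-]
e14 deliver 4→0: ·
e15 crash(3): 3[✗part,t=1,-]
e16 propose(0,'s'): 0[coor,t=3,-]
e17 deliver 0→1: 1[part,t=2,-]
e18 deliver 1→0: ·
e19 deliver 0→3: ·
e20 deliver 3→0: ·
e21 deliver 0→2: 2[part,t=3,-]
e22 deliver 2→0: ·
e23 deliver 0→4: 4[part,t=3,-]
e24 deliver 4→0: ·
e25 recover(3): 3[part,t=1,-]
e26 timeout(0): 0[coor,t=4,-]
e27 deliver 1→2: ·

1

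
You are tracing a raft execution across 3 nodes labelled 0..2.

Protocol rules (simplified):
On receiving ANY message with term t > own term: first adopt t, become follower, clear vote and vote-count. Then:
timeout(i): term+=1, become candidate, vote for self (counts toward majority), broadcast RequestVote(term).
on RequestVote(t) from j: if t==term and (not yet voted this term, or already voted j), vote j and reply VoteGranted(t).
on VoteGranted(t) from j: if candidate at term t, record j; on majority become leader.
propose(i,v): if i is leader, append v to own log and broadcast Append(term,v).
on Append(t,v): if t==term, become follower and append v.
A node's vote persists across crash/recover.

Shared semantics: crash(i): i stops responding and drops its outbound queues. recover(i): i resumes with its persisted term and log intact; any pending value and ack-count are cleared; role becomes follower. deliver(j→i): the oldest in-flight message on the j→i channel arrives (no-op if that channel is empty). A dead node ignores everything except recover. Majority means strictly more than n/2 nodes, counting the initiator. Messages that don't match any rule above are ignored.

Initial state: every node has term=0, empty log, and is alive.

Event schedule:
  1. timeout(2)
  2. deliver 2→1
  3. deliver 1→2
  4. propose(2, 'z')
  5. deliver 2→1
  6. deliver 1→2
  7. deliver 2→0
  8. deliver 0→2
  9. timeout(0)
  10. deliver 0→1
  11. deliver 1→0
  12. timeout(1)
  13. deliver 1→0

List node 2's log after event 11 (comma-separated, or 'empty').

[1] timeout(2) → N2(cand t1 [-])
[2] deliver 2→1 → N1(foll t1 [-])
[3] deliver 1→2 → N2(lead t1 [-])
[4] propose(2,'z') → N2(lead t1 [z])
[5] deliver 2→1 → N1(foll t1 [z])
[6] deliver 1→2 → ∅
[7] deliver 2→0 → N0(foll t1 [-])
[8] deliver 0→2 → ∅
[9] timeout(0) → N0(cand t2 [-])
[10] deliver 0→1 → N1(foll t2 [z])
[11] deliver 1→0 → N0(lead t2 [-])

z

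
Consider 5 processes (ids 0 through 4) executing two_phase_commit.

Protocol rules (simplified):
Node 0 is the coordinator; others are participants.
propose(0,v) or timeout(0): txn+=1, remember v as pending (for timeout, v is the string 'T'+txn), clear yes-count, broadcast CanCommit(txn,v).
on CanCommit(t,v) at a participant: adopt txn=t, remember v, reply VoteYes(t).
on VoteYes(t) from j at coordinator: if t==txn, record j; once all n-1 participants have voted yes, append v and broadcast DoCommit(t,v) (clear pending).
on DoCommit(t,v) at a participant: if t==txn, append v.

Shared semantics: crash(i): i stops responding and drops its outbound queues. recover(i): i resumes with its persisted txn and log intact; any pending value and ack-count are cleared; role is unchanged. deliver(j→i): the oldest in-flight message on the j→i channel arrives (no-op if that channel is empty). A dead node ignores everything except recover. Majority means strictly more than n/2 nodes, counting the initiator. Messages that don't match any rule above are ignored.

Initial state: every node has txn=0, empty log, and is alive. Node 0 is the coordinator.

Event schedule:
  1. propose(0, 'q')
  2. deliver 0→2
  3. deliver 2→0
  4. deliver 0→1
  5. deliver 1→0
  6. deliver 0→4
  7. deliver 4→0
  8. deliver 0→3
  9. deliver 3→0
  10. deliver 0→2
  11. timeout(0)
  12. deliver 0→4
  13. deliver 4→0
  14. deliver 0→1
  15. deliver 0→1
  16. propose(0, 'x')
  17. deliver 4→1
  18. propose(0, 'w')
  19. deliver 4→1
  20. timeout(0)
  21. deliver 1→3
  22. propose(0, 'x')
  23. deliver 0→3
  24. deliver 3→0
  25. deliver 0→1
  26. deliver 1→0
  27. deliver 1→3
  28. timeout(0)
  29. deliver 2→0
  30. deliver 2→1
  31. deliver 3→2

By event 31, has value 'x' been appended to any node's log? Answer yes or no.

after 1 — propose(0,'q'): n0:coor/t1/[-]
after 2 — deliver 0→2: n2:part/t1/[-]
after 3 — deliver 2→0: ·
after 4 — deliver 0→1: n1:part/t1/[-]
after 5 — deliver 1→0: ·
after 6 — deliver 0→4: n4:part/t1/[-]
after 7 — deliver 4→0: ·
after 8 — deliver 0→3: n3:part/t1/[-]
after 9 — deliver 3→0: n0:coor/t1/[q]
after 10 — deliver 0→2: n2:part/t1/[q]
after 11 — timeout(0): n0:coor/t2/[q]
after 12 — deliver 0→4: n4:part/t1/[q]
after 13 — deliver 4→0: ·
after 14 — deliver 0→1: n1:part/t1/[q]
after 15 — deliver 0→1: n1:part/t2/[q]
after 16 — propose(0,'x'): n0:coor/t3/[q]
after 17 — deliver 4→1: ·
after 18 — propose(0,'w'): n0:coor/t4/[q]
after 19 — deliver 4→1: ·
after 20 — timeout(0): n0:coor/t5/[q]
after 21 — deliver 1→3: ·
after 22 — propose(0,'x'): n0:coor/t6/[q]
after 23 — deliver 0→3: n3:part/t1/[q]
after 24 — deliver 3→0: ·
after 25 — deliver 0→1: n1:part/t3/[q]
after 26 — deliver 1→0: ·
after 27 — deliver 1→3: ·
after 28 — timeout(0): n0:coor/t7/[q]
after 29 — deliver 2→0: ·
after 30 — deliver 2→1: ·
after 31 — deliver 3→2: ·

no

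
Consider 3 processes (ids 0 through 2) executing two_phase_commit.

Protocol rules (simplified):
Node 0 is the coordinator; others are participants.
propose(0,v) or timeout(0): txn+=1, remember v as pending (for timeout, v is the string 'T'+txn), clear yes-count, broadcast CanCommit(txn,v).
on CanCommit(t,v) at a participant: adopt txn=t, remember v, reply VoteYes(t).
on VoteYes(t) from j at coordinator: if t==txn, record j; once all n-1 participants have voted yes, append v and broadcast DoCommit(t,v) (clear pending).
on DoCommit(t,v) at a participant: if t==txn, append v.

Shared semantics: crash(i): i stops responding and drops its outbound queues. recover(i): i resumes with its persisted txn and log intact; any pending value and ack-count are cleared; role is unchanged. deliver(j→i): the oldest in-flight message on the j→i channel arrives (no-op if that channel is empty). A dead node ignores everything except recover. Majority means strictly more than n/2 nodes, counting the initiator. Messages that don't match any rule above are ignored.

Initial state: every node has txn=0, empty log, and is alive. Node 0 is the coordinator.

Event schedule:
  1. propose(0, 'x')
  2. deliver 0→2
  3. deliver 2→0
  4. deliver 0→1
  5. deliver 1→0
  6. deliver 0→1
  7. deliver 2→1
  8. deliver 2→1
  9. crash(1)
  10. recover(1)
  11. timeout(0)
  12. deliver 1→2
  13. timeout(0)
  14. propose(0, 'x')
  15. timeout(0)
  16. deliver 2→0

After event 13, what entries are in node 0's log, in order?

after 1 — propose(0,'x'): n0:coor/t1/[-]
after 2 — deliver 0→2: n2:part/t1/[-]
after 3 — deliver 2→0: ·
after 4 — deliver 0→1: n1:part/t1/[-]
after 5 — deliver 1→0: n0:coor/t1/[x]
after 6 — deliver 0→1: n1:part/t1/[x]
after 7 — deliver 2→1: ·
after 8 — deliver 2→1: ·
after 9 — crash(1): n1:✗part/t1/[x]
after 10 — recover(1): n1:part/t1/[x]
after 11 — timeout(0): n0:coor/t2/[x]
after 12 — deliver 1→2: ·
after 13 — timeout(0): n0:coor/t3/[x]

x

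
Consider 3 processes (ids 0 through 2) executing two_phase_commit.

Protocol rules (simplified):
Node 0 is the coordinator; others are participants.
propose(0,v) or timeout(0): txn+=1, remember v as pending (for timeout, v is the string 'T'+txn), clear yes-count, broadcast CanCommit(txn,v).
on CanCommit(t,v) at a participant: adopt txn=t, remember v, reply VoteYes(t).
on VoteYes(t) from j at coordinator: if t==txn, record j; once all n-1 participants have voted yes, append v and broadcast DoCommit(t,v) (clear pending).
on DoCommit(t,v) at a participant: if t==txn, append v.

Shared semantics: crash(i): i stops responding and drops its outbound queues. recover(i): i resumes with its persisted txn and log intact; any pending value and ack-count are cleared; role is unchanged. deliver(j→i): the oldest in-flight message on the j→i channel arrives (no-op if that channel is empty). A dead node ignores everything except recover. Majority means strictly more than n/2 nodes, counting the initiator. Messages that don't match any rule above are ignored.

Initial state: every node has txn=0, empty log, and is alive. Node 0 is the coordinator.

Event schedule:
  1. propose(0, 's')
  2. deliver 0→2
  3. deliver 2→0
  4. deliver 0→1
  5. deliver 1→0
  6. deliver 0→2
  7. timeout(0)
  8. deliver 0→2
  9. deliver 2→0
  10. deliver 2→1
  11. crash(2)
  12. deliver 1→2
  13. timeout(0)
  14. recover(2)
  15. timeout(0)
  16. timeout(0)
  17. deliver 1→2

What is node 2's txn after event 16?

2

step 1 propose(0,'s'): 0={coor,t=1,log=-}
step 2 deliver 0→2: 2={part,t=1,log=-}
step 3 deliver 2→0: —
step 4 deliver 0→1: 1={part,t=1,log=-}
step 5 deliver 1→0: 0={coor,t=1,log=s}
step 6 deliver 0→2: 2={part,t=1,log=s}
step 7 timeout(0): 0={coor,t=2,log=s}
step 8 deliver 0→2: 2={part,t=2,log=s}
step 9 deliver 2→0: —
step 10 deliver 2→1: —
step 11 crash(2): 2={✗part,t=2,log=s}
step 12 deliver 1→2: —
step 13 timeout(0): 0={coor,t=3,log=s}
step 14 recover(2): 2={part,t=2,log=s}
step 15 timeout(0): 0={coor,t=4,log=s}
step 16 timeout(0): 0={coor,t=5,log=s}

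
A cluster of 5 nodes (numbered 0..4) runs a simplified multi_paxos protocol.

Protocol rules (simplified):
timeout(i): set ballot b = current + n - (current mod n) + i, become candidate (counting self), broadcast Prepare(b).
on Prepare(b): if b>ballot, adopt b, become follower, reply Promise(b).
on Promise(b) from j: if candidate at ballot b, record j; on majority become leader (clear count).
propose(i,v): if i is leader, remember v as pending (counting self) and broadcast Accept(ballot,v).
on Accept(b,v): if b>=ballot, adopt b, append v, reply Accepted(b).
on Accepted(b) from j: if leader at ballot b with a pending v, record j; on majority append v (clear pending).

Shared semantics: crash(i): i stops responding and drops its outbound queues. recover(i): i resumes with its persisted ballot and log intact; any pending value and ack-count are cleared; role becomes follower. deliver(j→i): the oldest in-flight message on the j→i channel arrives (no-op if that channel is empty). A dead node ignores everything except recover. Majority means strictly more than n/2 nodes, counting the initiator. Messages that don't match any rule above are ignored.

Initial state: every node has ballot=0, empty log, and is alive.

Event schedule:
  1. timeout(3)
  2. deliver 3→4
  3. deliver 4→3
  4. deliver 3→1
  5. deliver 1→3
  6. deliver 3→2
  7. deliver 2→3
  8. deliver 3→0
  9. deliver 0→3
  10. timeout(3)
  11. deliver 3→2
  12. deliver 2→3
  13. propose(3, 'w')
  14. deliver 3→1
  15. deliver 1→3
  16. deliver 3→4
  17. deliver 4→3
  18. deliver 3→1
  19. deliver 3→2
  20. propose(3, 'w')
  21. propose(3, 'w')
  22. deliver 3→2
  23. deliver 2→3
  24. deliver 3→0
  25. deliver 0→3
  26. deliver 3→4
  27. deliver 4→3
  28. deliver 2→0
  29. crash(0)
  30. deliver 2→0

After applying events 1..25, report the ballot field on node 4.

step 1 timeout(3): 3={cand,b=8,log=-}
step 2 deliver 3→4: 4={foll,b=8,log=-}
step 3 deliver 4→3: —
step 4 deliver 3→1: 1={foll,b=8,log=-}
step 5 deliver 1→3: 3={lead,b=8,log=-}
step 6 deliver 3→2: 2={foll,b=8,log=-}
step 7 deliver 2→3: —
step 8 deliver 3→0: 0={foll,b=8,log=-}
step 9 deliver 0→3: —
step 10 timeout(3): 3={cand,b=13,log=-}
step 11 deliver 3→2: 2={foll,b=13,log=-}
step 12 deliver 2→3: —
step 13 propose(3,'w'): —
step 14 deliver 3→1: 1={foll,b=13,log=-}
step 15 deliver 1→3: 3={lead,b=13,log=-}
step 16 deliver 3→4: 4={foll,b=13,log=-}
step 17 deliver 4→3: —
step 18 deliver 3→1: —
step 19 deliver 3→2: —
step 20 propose(3,'w'): —
step 21 propose(3,'w'): —
step 22 deliver 3→2: 2={foll,b=13,log=w}
step 23 deliver 2→3: —
step 24 deliver 3→0: 0={foll,b=13,log=-}
step 25 deliver 0→3: —

13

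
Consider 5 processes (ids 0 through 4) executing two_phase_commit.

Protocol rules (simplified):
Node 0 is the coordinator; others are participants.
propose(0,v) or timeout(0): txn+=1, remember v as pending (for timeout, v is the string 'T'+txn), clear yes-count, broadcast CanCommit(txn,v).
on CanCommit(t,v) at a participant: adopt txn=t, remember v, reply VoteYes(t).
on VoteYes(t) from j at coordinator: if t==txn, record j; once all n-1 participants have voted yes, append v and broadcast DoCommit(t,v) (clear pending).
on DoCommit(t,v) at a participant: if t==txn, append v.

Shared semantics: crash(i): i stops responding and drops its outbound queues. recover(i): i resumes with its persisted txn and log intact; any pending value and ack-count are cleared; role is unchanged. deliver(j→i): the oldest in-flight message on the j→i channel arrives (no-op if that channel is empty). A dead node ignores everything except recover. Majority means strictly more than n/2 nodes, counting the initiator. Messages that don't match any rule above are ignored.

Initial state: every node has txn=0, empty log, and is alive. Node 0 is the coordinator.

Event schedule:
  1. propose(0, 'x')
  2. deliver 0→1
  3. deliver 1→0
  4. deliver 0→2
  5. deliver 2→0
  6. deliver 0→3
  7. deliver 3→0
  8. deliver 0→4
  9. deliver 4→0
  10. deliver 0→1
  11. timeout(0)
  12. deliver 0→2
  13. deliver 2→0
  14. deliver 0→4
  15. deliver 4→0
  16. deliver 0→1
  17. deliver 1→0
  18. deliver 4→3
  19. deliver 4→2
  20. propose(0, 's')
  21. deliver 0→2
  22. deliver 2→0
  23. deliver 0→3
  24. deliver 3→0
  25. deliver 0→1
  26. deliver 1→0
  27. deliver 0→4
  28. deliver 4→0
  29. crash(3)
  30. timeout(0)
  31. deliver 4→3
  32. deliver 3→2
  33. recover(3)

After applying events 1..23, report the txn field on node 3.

1

after 1 — propose(0,'x'): n0:coor/t1/[-]
after 2 — deliver 0→1: n1:part/t1/[-]
after 3 — deliver 1→0: ·
after 4 — deliver 0→2: n2:part/t1/[-]
after 5 — deliver 2→0: ·
after 6 — deliver 0→3: n3:part/t1/[-]
after 7 — deliver 3→0: ·
after 8 — deliver 0→4: n4:part/t1/[-]
after 9 — deliver 4→0: n0:coor/t1/[x]
after 10 — deliver 0→1: n1:part/t1/[x]
after 11 — timeout(0): n0:coor/t2/[x]
after 12 — deliver 0→2: n2:part/t1/[x]
after 13 — deliver 2→0: ·
after 14 — deliver 0→4: n4:part/t1/[x]
after 15 — deliver 4→0: ·
after 16 — deliver 0→1: n1:part/t2/[x]
after 17 — deliver 1→0: ·
after 18 — deliver 4→3: ·
after 19 — deliver 4→2: ·
after 20 — propose(0,'s'): n0:coor/t3/[x]
after 21 — deliver 0→2: n2:part/t2/[x]
after 22 — deliver 2→0: ·
after 23 — deliver 0→3: n3:part/t1/[x]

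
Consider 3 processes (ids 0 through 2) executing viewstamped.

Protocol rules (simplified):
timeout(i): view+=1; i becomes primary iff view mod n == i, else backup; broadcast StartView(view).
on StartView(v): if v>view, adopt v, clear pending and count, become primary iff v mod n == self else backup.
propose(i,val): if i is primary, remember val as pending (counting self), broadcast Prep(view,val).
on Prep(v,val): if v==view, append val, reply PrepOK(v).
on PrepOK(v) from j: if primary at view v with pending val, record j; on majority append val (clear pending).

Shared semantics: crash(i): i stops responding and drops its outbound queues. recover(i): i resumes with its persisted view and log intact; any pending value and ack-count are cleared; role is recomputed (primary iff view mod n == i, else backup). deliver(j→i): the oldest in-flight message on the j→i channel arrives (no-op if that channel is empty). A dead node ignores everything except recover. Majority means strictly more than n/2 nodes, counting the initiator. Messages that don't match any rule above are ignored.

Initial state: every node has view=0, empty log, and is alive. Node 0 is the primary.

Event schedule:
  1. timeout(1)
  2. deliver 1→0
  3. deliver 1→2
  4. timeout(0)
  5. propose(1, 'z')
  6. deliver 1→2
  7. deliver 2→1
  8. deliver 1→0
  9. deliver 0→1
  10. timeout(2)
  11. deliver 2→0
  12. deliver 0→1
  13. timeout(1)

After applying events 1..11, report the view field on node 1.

2

after 1 — timeout(1): n1:prim/v1/[-]
after 2 — deliver 1→0: n0:back/v1/[-]
after 3 — deliver 1→2: n2:back/v1/[-]
after 4 — timeout(0): n0:back/v2/[-]
after 5 — propose(1,'z'): ·
after 6 — deliver 1→2: n2:back/v1/[z]
after 7 — deliver 2→1: n1:prim/v1/[z]
after 8 — deliver 1→0: ·
after 9 — deliver 0→1: n1:back/v2/[z]
after 10 — timeout(2): n2:prim/v2/[z]
after 11 — deliver 2→0: ·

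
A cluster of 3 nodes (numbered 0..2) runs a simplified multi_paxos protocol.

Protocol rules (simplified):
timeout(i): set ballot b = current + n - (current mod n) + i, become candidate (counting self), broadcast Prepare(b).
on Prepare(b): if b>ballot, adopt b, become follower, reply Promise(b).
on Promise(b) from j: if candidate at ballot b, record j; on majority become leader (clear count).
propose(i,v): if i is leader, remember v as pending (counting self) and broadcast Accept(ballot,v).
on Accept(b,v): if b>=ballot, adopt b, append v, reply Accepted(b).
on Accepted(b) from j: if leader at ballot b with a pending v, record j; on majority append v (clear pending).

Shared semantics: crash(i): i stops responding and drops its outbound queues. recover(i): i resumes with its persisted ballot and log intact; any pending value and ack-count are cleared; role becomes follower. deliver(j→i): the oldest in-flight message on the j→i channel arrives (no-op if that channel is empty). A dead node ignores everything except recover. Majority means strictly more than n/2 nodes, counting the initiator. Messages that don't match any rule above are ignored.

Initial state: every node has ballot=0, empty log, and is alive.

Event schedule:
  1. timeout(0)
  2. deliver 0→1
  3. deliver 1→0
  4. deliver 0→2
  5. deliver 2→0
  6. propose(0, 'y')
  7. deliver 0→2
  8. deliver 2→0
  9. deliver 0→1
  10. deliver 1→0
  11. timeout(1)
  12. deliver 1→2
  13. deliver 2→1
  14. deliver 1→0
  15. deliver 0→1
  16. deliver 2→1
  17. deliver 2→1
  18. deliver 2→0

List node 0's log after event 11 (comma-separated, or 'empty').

y

step 1 timeout(0): 0={cand,b=3,log=-}
step 2 deliver 0→1: 1={foll,b=3,log=-}
step 3 deliver 1→0: 0={lead,b=3,log=-}
step 4 deliver 0→2: 2={foll,b=3,log=-}
step 5 deliver 2→0: —
step 6 propose(0,'y'): —
step 7 deliver 0→2: 2={foll,b=3,log=y}
step 8 deliver 2→0: 0={lead,b=3,log=y}
step 9 deliver 0→1: 1={foll,b=3,log=y}
step 10 deliver 1→0: —
step 11 timeout(1): 1={cand,b=7,log=y}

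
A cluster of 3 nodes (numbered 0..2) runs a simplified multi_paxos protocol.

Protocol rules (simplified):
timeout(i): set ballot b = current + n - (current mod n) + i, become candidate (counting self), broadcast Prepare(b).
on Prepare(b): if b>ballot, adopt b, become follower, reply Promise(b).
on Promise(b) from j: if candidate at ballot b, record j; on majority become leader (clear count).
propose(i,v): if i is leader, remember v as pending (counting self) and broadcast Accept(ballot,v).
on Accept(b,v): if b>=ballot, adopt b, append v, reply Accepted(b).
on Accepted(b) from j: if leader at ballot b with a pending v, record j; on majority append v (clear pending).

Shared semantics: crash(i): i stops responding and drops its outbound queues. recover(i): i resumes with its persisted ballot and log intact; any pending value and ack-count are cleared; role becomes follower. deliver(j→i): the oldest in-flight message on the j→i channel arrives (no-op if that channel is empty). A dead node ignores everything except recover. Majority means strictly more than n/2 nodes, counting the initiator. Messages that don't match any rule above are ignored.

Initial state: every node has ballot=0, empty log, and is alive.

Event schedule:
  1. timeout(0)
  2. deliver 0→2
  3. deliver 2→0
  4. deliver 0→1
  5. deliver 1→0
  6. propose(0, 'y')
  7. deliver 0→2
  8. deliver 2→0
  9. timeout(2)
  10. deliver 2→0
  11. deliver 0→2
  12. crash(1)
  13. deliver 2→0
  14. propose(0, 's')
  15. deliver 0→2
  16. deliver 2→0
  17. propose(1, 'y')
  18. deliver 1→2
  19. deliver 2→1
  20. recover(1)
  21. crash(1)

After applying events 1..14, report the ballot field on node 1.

3

e1 timeout(0): 0[cand,b=3,-]
e2 deliver 0→2: 2[foll,b=3,-]
e3 deliver 2→0: 0[lead,b=3,-]
e4 deliver 0→1: 1[foll,b=3,-]
e5 deliver 1→0: ·
e6 propose(0,'y'): ·
e7 deliver 0→2: 2[foll,b=3,y]
e8 deliver 2→0: 0[lead,b=3,y]
e9 timeout(2): 2[cand,b=8,y]
e10 deliver 2→0: 0[foll,b=8,y]
e11 deliver 0→2: 2[lead,b=8,y]
e12 crash(1): 1[✗foll,b=3,-]
e13 deliver 2→0: ·
e14 propose(0,'s'): ·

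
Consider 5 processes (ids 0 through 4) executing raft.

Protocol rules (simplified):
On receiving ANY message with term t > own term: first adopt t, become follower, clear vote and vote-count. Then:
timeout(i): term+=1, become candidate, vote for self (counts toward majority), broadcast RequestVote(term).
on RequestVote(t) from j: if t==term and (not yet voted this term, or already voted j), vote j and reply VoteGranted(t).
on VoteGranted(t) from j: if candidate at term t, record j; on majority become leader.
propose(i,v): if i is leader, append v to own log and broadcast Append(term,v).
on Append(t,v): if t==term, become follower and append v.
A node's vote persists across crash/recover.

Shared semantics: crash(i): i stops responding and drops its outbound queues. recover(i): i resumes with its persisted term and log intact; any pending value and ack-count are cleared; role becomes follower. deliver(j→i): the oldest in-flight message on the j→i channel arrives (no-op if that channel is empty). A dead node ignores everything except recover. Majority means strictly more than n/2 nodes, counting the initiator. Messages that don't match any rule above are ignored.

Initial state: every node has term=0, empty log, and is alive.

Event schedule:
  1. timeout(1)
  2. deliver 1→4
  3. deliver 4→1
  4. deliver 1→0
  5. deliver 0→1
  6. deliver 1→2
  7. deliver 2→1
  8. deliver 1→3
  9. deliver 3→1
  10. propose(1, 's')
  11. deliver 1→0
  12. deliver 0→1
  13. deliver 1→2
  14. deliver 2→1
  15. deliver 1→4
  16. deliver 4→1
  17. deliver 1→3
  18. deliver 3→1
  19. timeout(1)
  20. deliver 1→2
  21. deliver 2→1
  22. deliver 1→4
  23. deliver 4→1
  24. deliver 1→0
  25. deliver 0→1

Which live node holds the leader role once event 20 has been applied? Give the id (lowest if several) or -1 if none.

-1

[1] timeout(1) → N1(cand t1 [-])
[2] deliver 1→4 → N4(foll t1 [-])
[3] deliver 4→1 → ∅
[4] deliver 1→0 → N0(foll t1 [-])
[5] deliver 0→1 → N1(lead t1 [-])
[6] deliver 1→2 → N2(foll t1 [-])
[7] deliver 2→1 → ∅
[8] deliver 1→3 → N3(foll t1 [-])
[9] deliver 3→1 → ∅
[10] propose(1,'s') → N1(lead t1 [s])
[11] deliver 1→0 → N0(foll t1 [s])
[12] deliver 0→1 → ∅
[13] deliver 1→2 → N2(foll t1 [s])
[14] deliver 2→1 → ∅
[15] deliver 1→4 → N4(foll t1 [s])
[16] deliver 4→1 → ∅
[17] deliver 1→3 → N3(foll t1 [s])
[18] deliver 3→1 → ∅
[19] timeout(1) → N1(cand t2 [s])
[20] deliver 1→2 → N2(foll t2 [s])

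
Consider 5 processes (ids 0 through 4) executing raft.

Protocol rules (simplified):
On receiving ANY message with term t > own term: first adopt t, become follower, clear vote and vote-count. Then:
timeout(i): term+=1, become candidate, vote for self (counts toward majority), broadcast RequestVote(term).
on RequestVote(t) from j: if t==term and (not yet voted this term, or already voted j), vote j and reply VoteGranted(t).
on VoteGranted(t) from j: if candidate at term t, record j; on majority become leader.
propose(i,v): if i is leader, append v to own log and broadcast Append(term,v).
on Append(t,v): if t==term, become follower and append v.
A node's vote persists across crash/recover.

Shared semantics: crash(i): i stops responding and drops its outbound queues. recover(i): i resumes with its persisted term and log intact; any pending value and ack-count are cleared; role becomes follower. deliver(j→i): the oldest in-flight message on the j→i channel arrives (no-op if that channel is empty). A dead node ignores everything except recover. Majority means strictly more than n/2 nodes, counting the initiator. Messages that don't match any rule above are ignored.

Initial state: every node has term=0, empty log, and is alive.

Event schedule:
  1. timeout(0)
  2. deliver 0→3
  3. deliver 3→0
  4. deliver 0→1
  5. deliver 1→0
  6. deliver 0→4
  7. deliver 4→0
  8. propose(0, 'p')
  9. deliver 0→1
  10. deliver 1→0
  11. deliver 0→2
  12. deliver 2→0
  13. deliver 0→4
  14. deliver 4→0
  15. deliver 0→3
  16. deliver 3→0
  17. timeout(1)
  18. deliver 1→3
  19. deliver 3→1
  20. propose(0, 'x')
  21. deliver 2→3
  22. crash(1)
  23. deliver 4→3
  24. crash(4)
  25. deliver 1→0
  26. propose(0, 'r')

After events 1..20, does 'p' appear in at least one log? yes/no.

yes

e1 timeout(0): 0[cand,t=1,-]
e2 deliver 0→3: 3[foll,t=1,-]
e3 deliver 3→0: ·
e4 deliver 0→1: 1[foll,t=1,-]
e5 deliver 1→0: 0[lead,t=1,-]
e6 deliver 0→4: 4[foll,t=1,-]
e7 deliver 4→0: ·
e8 propose(0,'p'): 0[lead,t=1,p]
e9 deliver 0→1: 1[foll,t=1,p]
e10 deliver 1→0: ·
e11 deliver 0→2: 2[foll,t=1,-]
e12 deliver 2→0: ·
e13 deliver 0→4: 4[foll,t=1,p]
e14 deliver 4→0: ·
e15 deliver 0→3: 3[foll,t=1,p]
e16 deliver 3→0: ·
e17 timeout(1): 1[cand,t=2,p]
e18 deliver 1→3: 3[foll,t=2,p]
e19 deliver 3→1: ·
e20 propose(0,'x'): 0[lead,t=1,p,x]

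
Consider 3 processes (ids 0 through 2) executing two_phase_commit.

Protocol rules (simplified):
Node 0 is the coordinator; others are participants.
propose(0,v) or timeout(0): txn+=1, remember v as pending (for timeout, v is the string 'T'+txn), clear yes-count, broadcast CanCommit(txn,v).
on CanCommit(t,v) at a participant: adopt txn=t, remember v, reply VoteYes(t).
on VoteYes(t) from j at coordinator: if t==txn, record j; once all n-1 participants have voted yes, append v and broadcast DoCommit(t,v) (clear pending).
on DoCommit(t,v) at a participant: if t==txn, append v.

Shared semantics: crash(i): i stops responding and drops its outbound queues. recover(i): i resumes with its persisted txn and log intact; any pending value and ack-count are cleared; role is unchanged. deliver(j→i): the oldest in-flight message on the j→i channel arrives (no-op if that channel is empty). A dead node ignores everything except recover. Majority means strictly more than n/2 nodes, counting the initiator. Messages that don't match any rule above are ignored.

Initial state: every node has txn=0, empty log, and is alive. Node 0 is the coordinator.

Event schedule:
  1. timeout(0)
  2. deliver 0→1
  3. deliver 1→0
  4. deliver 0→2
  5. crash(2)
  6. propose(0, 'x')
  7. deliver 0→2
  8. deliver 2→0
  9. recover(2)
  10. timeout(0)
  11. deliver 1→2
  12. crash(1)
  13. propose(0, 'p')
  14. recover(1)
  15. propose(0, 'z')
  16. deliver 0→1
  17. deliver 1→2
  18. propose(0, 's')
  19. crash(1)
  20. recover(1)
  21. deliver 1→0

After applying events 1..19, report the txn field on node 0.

6

after 1 — timeout(0): n0:coor/t1/[-]
after 2 — deliver 0→1: n1:part/t1/[-]
after 3 — deliver 1→0: ·
after 4 — deliver 0→2: n2:part/t1/[-]
after 5 — crash(2): n2:✗part/t1/[-]
after 6 — propose(0,'x'): n0:coor/t2/[-]
after 7 — deliver 0→2: ·
after 8 — deliver 2→0: ·
after 9 — recover(2): n2:part/t1/[-]
after 10 — timeout(0): n0:coor/t3/[-]
after 11 — deliver 1→2: ·
after 12 — crash(1): n1:✗part/t1/[-]
after 13 — propose(0,'p'): n0:coor/t4/[-]
after 14 — recover(1): n1:part/t1/[-]
after 15 — propose(0,'z'): n0:coor/t5/[-]
after 16 — deliver 0→1: n1:part/t2/[-]
after 17 — deliver 1→2: ·
after 18 — propose(0,'s'): n0:coor/t6/[-]
after 19 — crash(1): n1:✗part/t2/[-]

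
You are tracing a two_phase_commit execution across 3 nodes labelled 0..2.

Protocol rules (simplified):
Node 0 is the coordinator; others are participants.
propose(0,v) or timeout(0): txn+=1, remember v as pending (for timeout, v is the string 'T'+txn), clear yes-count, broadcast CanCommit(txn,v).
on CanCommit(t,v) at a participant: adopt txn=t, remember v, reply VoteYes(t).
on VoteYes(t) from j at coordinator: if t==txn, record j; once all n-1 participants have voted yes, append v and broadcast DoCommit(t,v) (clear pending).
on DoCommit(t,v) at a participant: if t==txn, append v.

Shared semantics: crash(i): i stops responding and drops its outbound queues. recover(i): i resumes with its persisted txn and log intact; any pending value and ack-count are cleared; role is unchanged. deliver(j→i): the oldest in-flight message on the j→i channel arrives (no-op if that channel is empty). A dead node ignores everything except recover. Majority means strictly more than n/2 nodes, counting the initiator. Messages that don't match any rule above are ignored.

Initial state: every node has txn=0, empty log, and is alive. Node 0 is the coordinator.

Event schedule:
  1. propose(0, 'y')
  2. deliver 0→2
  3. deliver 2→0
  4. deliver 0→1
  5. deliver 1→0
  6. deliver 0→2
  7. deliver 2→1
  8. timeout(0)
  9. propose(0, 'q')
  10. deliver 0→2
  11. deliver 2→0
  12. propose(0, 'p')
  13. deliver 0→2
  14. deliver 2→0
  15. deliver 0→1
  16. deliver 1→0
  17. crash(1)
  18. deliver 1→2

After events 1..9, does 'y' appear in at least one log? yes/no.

yes

e1 propose(0,'y'): 0[coor,t=1,-]
e2 deliver 0→2: 2[part,t=1,-]
e3 deliver 2→0: ·
e4 deliver 0→1: 1[part,t=1,-]
e5 deliver 1→0: 0[coor,t=1,y]
e6 deliver 0→2: 2[part,t=1,y]
e7 deliver 2→1: ·
e8 timeout(0): 0[coor,t=2,y]
e9 propose(0,'q'): 0[coor,t=3,y]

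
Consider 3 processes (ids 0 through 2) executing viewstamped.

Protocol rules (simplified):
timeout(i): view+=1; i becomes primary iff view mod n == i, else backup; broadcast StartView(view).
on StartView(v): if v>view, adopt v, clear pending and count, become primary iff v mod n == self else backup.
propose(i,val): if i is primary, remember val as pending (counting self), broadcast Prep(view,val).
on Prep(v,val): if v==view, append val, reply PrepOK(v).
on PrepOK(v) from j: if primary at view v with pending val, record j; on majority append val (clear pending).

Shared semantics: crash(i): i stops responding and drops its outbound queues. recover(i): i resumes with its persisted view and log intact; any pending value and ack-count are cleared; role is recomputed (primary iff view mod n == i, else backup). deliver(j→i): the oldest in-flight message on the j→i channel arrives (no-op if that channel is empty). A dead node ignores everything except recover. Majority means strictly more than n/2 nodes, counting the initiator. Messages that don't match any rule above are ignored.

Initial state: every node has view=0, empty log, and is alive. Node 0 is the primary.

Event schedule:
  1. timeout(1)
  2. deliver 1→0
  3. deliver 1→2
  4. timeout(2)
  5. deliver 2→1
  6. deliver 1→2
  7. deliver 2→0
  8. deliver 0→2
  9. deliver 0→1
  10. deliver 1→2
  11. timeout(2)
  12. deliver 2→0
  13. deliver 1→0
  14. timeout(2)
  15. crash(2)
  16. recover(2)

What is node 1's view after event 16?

2

1. timeout(1):  <1:prim v1 ->
2. deliver 1→0:  <0:back v1 ->
3. deliver 1→2:  <2:back v1 ->
4. timeout(2):  <2:prim v2 ->
5. deliver 2→1:  <1:back v2 ->
6. deliver 1→2:  nop
7. deliver 2→0:  <0:back v2 ->
8. deliver 0→2:  nop
9. deliver 0→1:  nop
10. deliver 1→2:  nop
11. timeout(2):  <2:back v3 ->
12. deliver 2→0:  <0:prim v3 ->
13. deliver 1→0:  nop
14. timeout(2):  <2:back v4 ->
15. crash(2):  <2:✗back v4 ->
16. recover(2):  <2:back v4 ->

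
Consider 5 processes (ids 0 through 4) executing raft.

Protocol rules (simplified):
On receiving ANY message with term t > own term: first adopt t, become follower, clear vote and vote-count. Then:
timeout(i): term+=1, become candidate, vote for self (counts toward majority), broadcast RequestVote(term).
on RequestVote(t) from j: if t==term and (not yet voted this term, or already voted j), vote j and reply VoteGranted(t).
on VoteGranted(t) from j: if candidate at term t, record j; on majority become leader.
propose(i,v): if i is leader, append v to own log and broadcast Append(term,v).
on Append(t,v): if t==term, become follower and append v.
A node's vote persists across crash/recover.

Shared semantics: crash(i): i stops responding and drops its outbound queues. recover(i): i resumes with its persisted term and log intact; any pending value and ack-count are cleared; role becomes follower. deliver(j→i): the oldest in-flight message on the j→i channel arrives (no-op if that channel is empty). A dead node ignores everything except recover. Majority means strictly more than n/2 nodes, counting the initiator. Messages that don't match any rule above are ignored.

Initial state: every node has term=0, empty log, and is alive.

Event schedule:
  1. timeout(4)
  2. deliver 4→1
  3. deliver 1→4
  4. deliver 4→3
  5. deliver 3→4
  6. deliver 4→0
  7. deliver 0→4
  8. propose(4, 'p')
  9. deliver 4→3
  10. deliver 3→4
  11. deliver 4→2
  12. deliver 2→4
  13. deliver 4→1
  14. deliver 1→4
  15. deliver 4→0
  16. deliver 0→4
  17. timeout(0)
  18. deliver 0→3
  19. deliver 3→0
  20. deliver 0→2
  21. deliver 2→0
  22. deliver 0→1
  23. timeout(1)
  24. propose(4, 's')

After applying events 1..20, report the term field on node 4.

1

1. timeout(4):  <4:cand t1 ->
2. deliver 4→1:  <1:foll t1 ->
3. deliver 1→4:  nop
4. deliver 4→3:  <3:foll t1 ->
5. deliver 3→4:  <4:lead t1 ->
6. deliver 4→0:  <0:foll t1 ->
7. deliver 0→4:  nop
8. propose(4,'p'):  <4:lead t1 p>
9. deliver 4→3:  <3:foll t1 p>
10. deliver 3→4:  nop
11. deliver 4→2:  <2:foll t1 ->
12. deliver 2→4:  nop
13. deliver 4→1:  <1:foll t1 p>
14. deliver 1→4:  nop
15. deliver 4→0:  <0:foll t1 p>
16. deliver 0→4:  nop
17. timeout(0):  <0:cand t2 p>
18. deliver 0→3:  <3:foll t2 p>
19. deliver 3→0:  nop
20. deliver 0→2:  <2:foll t2 ->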